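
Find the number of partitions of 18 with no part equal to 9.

355

Enumerating by decreasing first part gives 355 partitions in all.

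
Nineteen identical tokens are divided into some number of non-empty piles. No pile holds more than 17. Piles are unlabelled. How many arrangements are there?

488

Systematic enumeration (by largest part, then next-largest, …) yields 488.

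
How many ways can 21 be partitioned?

792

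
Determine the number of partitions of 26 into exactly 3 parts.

56

There are too many to list fully; the first 12 (by largest part) are:
24,1,1
23,2,1
22,3,1
22,2,2
21,4,1
21,3,2
20,5,1
20,4,2
20,3,3
19,6,1
19,5,2
19,4,3
…and 44 more, for 56 total.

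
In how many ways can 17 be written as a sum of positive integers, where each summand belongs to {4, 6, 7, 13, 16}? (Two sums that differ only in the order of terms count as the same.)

2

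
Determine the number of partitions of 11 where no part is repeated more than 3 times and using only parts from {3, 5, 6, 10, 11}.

3

Enumerating:
11
6,5
5,3,3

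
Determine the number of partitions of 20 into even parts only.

42

A partial list (first 12 by largest part):
20
2 + 18
4 + 16
2 + 2 + 16
6 + 14
2 + 4 + 14
2 + 2 + 2 + 14
8 + 12
2 + 6 + 12
4 + 4 + 12
2 + 2 + 4 + 12
2 + 2 + 2 + 2 + 12
…and 30 more, for 42 total.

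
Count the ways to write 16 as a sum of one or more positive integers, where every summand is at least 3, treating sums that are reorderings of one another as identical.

21

The partitions of 16 that satisfy the conditions:
16
13, 3
12, 4
11, 5
10, 6
10, 3, 3
9, 7
9, 4, 3
8, 8
8, 5, 3
8, 4, 4
7, 6, 3
7, 5, 4
7, 3, 3, 3
6, 6, 4
6, 5, 5
6, 4, 3, 3
5, 5, 3, 3
5, 4, 4, 3
4, 4, 4, 4
4, 3, 3, 3, 3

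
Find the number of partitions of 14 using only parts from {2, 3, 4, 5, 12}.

14

The partitions of 14 that satisfy the conditions:
2+12
4+5+5
2+2+5+5
2+3+4+5
3+3+3+5
2+2+2+3+5
2+4+4+4
3+3+4+4
2+2+2+4+4
2+2+3+3+4
2+2+2+2+2+4
2+3+3+3+3
2+2+2+2+3+3
2+2+2+2+2+2+2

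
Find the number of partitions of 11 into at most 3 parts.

16

Listing the qualifying partitions of 11:
11
10 + 1
9 + 2
9 + 1 + 1
8 + 3
8 + 2 + 1
7 + 4
7 + 3 + 1
7 + 2 + 2
6 + 5
6 + 4 + 1
6 + 3 + 2
5 + 5 + 1
5 + 4 + 2
5 + 3 + 3
4 + 4 + 3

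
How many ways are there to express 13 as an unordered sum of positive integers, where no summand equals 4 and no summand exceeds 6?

A partial list (first 12 by largest part):
6 + 6 + 1
6 + 5 + 2
6 + 5 + 1 + 1
6 + 3 + 3 + 1
6 + 3 + 2 + 2
6 + 3 + 2 + 1 + 1
6 + 3 + 1 + 1 + 1 + 1
6 + 2 + 2 + 2 + 1
6 + 2 + 2 + 1 + 1 + 1
6 + 2 + 1 + 1 + 1 + 1 + 1
6 + 1 + 1 + 1 + 1 + 1 + 1 + 1
5 + 5 + 3
…and 33 more, for 45 total.

45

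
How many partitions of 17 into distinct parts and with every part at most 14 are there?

35

A partial list (first 12 by largest part):
3, 14
1, 2, 14
4, 13
1, 3, 13
5, 12
1, 4, 12
2, 3, 12
6, 11
1, 5, 11
2, 4, 11
1, 2, 3, 11
7, 10
…and 23 more, for 35 total.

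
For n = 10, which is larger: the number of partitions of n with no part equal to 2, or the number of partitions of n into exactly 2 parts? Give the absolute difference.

15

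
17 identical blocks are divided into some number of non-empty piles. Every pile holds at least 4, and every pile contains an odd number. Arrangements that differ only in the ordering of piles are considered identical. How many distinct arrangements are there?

Listing the qualifying partitions of 17:
17
5,5,7
That's 2 in total.

2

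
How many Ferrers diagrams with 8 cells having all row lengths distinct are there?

6

Enumerating:
8
1,7
2,6
3,5
1,2,5
1,3,4
That's 6 in total.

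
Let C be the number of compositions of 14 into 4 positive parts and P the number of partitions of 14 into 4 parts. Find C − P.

263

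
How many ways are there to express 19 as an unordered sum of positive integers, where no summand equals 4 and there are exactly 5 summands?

A partial list (first 12 by largest part):
1 + 1 + 1 + 1 + 15
1 + 1 + 1 + 2 + 14
1 + 1 + 1 + 3 + 13
1 + 1 + 2 + 2 + 13
1 + 1 + 2 + 3 + 12
1 + 2 + 2 + 2 + 12
1 + 1 + 1 + 5 + 11
1 + 1 + 3 + 3 + 11
1 + 2 + 2 + 3 + 11
2 + 2 + 2 + 2 + 11
1 + 1 + 1 + 6 + 10
1 + 1 + 2 + 5 + 10
…and 31 more, for 43 total.

43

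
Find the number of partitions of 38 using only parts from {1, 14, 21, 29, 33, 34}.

8

Enumerating:
34,1,1,1,1
33,1,1,1,1,1
29,1,1,1,1,1,1,1,1,1
21,14,1,1,1
21,1,1,1,1,1,1,1,1,1,1,1,1,1,1,1,1,1
14,14,1,1,1,1,1,1,1,1,1,1
14,1,1,1,1,1,1,1,1,1,1,1,1,1,1,1,1,1,1,1,1,1,1,1,1
1,1,1,1,1,1,1,1,1,1,1,1,1,1,1,1,1,1,1,1,1,1,1,1,1,1,1,1,1,1,1,1,1,1,1,1,1,1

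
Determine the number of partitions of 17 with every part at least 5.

Listing the qualifying partitions of 17:
17
12 + 5
11 + 6
10 + 7
9 + 8
7 + 5 + 5
6 + 6 + 5
Counting gives 7.

7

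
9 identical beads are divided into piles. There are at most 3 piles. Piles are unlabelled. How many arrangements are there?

The partitions of 9 that satisfy the conditions:
9
8, 1
7, 2
7, 1, 1
6, 3
6, 2, 1
5, 4
5, 3, 1
5, 2, 2
4, 4, 1
4, 3, 2
3, 3, 3

12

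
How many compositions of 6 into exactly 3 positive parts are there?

Equivalently, choose which 2 of the 5 gaps become plus signs: C(5,2) = 10.

10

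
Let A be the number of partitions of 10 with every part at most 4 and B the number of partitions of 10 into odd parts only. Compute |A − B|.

13

Partitions of 10 with every part at most 4: 23.
Partitions of 10 into odd parts only: 10.
|23 − 10| = 13.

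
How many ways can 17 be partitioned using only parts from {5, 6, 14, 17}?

2

Enumerating:
17
6,6,5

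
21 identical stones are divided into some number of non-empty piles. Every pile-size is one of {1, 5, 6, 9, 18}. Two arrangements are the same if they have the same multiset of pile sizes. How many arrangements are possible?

Enumerating:
18+1+1+1
9+9+1+1+1
9+6+6
9+6+5+1
9+6+1+1+1+1+1+1
9+5+5+1+1
9+5+1+1+1+1+1+1+1
9+1+1+1+1+1+1+1+1+1+1+1+1
6+6+6+1+1+1
6+6+5+1+1+1+1
6+6+1+1+1+1+1+1+1+1+1
6+5+5+5
6+5+5+1+1+1+1+1
6+5+1+1+1+1+1+1+1+1+1+1
6+1+1+1+1+1+1+1+1+1+1+1+1+1+1+1
5+5+5+5+1
5+5+5+1+1+1+1+1+1
5+5+1+1+1+1+1+1+1+1+1+1+1
5+1+1+1+1+1+1+1+1+1+1+1+1+1+1+1+1
1+1+1+1+1+1+1+1+1+1+1+1+1+1+1+1+1+1+1+1+1
Counting gives 20.

20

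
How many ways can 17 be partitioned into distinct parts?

38

There are too many to list fully; the first 12 (by largest part) are:
17
16, 1
15, 2
14, 3
14, 2, 1
13, 4
13, 3, 1
12, 5
12, 4, 1
12, 3, 2
11, 6
11, 5, 1
…and 26 more, for 38 total.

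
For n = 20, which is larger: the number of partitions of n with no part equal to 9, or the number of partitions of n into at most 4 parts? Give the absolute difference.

Partitions of 20 with no part equal to 9: 571.
Partitions of 20 into at most 4 parts: 108.
|571 − 108| = 463.

463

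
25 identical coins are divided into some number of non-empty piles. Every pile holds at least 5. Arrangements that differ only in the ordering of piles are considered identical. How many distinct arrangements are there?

30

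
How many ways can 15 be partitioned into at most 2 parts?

The partitions of 15 that satisfy the conditions:
15
1+14
2+13
3+12
4+11
5+10
6+9
7+8
Counting gives 8.

8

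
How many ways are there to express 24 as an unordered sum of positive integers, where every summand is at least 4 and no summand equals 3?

50

There are too many to list fully; the first 12 (by largest part) are:
24
20, 4
19, 5
18, 6
17, 7
16, 8
16, 4, 4
15, 9
15, 5, 4
14, 10
14, 6, 4
14, 5, 5
…and 38 more, for 50 total.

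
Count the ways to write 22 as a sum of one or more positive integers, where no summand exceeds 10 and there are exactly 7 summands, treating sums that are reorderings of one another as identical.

112

A full systematic count gives 112.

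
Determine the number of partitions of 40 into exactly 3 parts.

133

There are 133 such partitions.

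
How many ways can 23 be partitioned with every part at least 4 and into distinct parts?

20

Listing the qualifying partitions of 23:
23
19,4
18,5
17,6
16,7
15,8
14,9
14,5,4
13,10
13,6,4
12,11
12,7,4
12,6,5
11,8,4
11,7,5
10,9,4
10,8,5
10,7,6
9,8,6
8,6,5,4
Counting gives 20.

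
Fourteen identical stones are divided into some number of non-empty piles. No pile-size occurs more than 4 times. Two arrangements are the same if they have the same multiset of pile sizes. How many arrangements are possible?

100

Counting exhaustively, 100 partitions satisfy the conditions.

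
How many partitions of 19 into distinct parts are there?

There are too many to list fully; the first 12 (by largest part) are:
19
18+1
17+2
16+3
16+2+1
15+4
15+3+1
14+5
14+4+1
14+3+2
13+6
13+5+1
…and 42 more, for 54 total.

54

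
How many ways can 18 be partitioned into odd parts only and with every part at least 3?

8

Enumerating:
3 + 15
5 + 13
7 + 11
9 + 9
3 + 3 + 3 + 9
3 + 3 + 5 + 7
3 + 5 + 5 + 5
3 + 3 + 3 + 3 + 3 + 3
That's 8 in total.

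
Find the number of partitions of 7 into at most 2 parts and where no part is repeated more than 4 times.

Listing the qualifying partitions of 7:
7
6, 1
5, 2
4, 3
Counting gives 4.

4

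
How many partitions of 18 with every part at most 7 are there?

248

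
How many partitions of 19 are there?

Enumerating by decreasing first part gives 490 partitions in all.

490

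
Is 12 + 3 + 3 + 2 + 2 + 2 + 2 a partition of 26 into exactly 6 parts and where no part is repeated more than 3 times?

No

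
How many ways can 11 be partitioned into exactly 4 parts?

The partitions of 11 that satisfy the conditions:
8,1,1,1
7,2,1,1
6,3,1,1
6,2,2,1
5,4,1,1
5,3,2,1
5,2,2,2
4,4,2,1
4,3,3,1
4,3,2,2
3,3,3,2

11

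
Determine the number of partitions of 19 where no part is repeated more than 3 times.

Counting exhaustively, 258 partitions satisfy the conditions.

258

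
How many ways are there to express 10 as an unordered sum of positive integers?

A partial list (first 12 by largest part):
10
9+1
8+2
8+1+1
7+3
7+2+1
7+1+1+1
6+4
6+3+1
6+2+2
6+2+1+1
6+1+1+1+1
…and 30 more, for 42 total.

42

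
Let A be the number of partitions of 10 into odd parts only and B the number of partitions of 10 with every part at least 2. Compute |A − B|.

2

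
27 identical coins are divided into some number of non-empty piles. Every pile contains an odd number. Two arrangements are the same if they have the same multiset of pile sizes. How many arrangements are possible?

192

There are 192 such partitions.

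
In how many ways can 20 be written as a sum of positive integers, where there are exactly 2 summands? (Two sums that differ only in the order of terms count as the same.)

Enumerating:
19 + 1
18 + 2
17 + 3
16 + 4
15 + 5
14 + 6
13 + 7
12 + 8
11 + 9
10 + 10
That's 10 in total.

10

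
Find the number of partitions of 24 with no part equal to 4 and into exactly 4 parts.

There are 75 such partitions.

75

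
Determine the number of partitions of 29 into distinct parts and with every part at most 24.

Enumerating by decreasing first part gives 249 partitions in all.

249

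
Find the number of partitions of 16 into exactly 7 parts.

28

There are too many to list fully; the first 12 (by largest part) are:
1 + 1 + 1 + 1 + 1 + 1 + 10
1 + 1 + 1 + 1 + 1 + 2 + 9
1 + 1 + 1 + 1 + 1 + 3 + 8
1 + 1 + 1 + 1 + 2 + 2 + 8
1 + 1 + 1 + 1 + 1 + 4 + 7
1 + 1 + 1 + 1 + 2 + 3 + 7
1 + 1 + 1 + 2 + 2 + 2 + 7
1 + 1 + 1 + 1 + 1 + 5 + 6
1 + 1 + 1 + 1 + 2 + 4 + 6
1 + 1 + 1 + 1 + 3 + 3 + 6
1 + 1 + 1 + 2 + 2 + 3 + 6
1 + 1 + 2 + 2 + 2 + 2 + 6
…and 16 more, for 28 total.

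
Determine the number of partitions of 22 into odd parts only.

A full systematic count gives 89.

89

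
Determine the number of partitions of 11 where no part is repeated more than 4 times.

A partial list (first 12 by largest part):
11
10, 1
9, 2
9, 1, 1
8, 3
8, 2, 1
8, 1, 1, 1
7, 4
7, 3, 1
7, 2, 2
7, 2, 1, 1
7, 1, 1, 1, 1
…and 32 more, for 44 total.

44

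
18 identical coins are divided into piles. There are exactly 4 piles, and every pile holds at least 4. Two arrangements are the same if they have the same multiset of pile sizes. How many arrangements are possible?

2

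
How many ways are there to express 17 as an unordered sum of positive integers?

297

Enumerating by decreasing first part gives 297 partitions in all.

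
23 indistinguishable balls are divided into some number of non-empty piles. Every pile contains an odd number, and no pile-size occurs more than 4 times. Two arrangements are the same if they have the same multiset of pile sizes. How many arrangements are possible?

There are too many to list fully; the first 12 (by largest part) are:
23
1, 1, 21
1, 3, 19
1, 1, 1, 1, 19
1, 5, 17
3, 3, 17
1, 1, 1, 3, 17
1, 7, 15
3, 5, 15
1, 1, 1, 5, 15
1, 1, 3, 3, 15
1, 9, 13
…and 42 more, for 54 total.

54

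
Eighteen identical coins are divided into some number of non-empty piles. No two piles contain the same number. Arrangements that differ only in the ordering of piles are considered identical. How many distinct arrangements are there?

A partial list (first 12 by largest part):
18
17 + 1
16 + 2
15 + 3
15 + 2 + 1
14 + 4
14 + 3 + 1
13 + 5
13 + 4 + 1
13 + 3 + 2
12 + 6
12 + 5 + 1
…and 34 more, for 46 total.

46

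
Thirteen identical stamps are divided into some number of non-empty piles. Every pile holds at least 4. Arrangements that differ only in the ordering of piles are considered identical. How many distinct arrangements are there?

Listing the qualifying partitions of 13:
13
9 + 4
8 + 5
7 + 6
5 + 4 + 4
That's 5 in total.

5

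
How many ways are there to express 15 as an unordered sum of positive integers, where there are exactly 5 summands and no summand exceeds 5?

12

They are:
5, 5, 3, 1, 1
5, 5, 2, 2, 1
5, 4, 4, 1, 1
5, 4, 3, 2, 1
5, 4, 2, 2, 2
5, 3, 3, 3, 1
5, 3, 3, 2, 2
4, 4, 4, 2, 1
4, 4, 3, 3, 1
4, 4, 3, 2, 2
4, 3, 3, 3, 2
3, 3, 3, 3, 3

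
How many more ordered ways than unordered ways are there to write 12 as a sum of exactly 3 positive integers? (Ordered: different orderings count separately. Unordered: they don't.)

43

Ordered (compositions into 3 parts): C(11,2) = 55.
Partitions of 12 into exactly 3 parts: 12.
Difference: 55 − 12 = 43.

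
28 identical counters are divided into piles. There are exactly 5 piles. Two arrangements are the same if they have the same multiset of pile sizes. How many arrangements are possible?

Enumerating by decreasing first part gives 291 partitions in all.

291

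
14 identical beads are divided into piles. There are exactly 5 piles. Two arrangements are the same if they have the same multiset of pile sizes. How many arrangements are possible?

Listing the qualifying partitions of 14:
10 + 1 + 1 + 1 + 1
9 + 2 + 1 + 1 + 1
8 + 3 + 1 + 1 + 1
8 + 2 + 2 + 1 + 1
7 + 4 + 1 + 1 + 1
7 + 3 + 2 + 1 + 1
7 + 2 + 2 + 2 + 1
6 + 5 + 1 + 1 + 1
6 + 4 + 2 + 1 + 1
6 + 3 + 3 + 1 + 1
6 + 3 + 2 + 2 + 1
6 + 2 + 2 + 2 + 2
5 + 5 + 2 + 1 + 1
5 + 4 + 3 + 1 + 1
5 + 4 + 2 + 2 + 1
5 + 3 + 3 + 2 + 1
5 + 3 + 2 + 2 + 2
4 + 4 + 4 + 1 + 1
4 + 4 + 3 + 2 + 1
4 + 4 + 2 + 2 + 2
4 + 3 + 3 + 3 + 1
4 + 3 + 3 + 2 + 2
3 + 3 + 3 + 3 + 2
Counting gives 23.

23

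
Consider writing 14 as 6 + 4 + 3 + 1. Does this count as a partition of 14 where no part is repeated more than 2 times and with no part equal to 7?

The parts sum to 14, and the condition 'no summand is used more than 2 times' holds; the condition 'no summand equals 7' holds.

Yes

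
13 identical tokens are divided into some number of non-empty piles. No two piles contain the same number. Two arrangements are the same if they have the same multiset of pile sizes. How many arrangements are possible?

18

Enumerating:
13
12 + 1
11 + 2
10 + 3
10 + 2 + 1
9 + 4
9 + 3 + 1
8 + 5
8 + 4 + 1
8 + 3 + 2
7 + 6
7 + 5 + 1
7 + 4 + 2
7 + 3 + 2 + 1
6 + 5 + 2
6 + 4 + 3
6 + 4 + 2 + 1
5 + 4 + 3 + 1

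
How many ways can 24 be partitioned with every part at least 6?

16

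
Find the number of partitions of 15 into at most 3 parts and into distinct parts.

20

The partitions of 15 that satisfy the conditions:
15
14, 1
13, 2
12, 3
12, 2, 1
11, 4
11, 3, 1
10, 5
10, 4, 1
10, 3, 2
9, 6
9, 5, 1
9, 4, 2
8, 7
8, 6, 1
8, 5, 2
8, 4, 3
7, 6, 2
7, 5, 3
6, 5, 4
Counting gives 20.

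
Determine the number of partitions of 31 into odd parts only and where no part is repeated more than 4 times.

There are 152 such partitions.

152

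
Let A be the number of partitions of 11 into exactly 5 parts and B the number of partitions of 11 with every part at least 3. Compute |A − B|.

Partitions of 11 into exactly 5 parts: 10.
Partitions of 11 with every part at least 3: 6.
|10 − 6| = 4.

4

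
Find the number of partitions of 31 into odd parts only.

340

Enumerating by decreasing first part gives 340 partitions in all.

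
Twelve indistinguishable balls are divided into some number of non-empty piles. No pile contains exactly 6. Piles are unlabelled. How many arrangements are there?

66

A partial list (first 12 by largest part):
12
1+11
2+10
1+1+10
3+9
1+2+9
1+1+1+9
4+8
1+3+8
2+2+8
1+1+2+8
1+1+1+1+8
…and 54 more, for 66 total.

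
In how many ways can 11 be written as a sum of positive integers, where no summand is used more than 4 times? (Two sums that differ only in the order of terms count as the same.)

There are too many to list fully; the first 12 (by largest part) are:
11
10 + 1
9 + 2
9 + 1 + 1
8 + 3
8 + 2 + 1
8 + 1 + 1 + 1
7 + 4
7 + 3 + 1
7 + 2 + 2
7 + 2 + 1 + 1
7 + 1 + 1 + 1 + 1
…and 32 more, for 44 total.

44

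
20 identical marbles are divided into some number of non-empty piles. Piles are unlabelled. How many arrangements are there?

627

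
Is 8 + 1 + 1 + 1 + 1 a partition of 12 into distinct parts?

The parts sum to 12, and the condition 'all summands are distinct' is violated.

No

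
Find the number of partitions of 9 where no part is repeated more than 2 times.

16

They are:
9
8 + 1
7 + 2
7 + 1 + 1
6 + 3
6 + 2 + 1
5 + 4
5 + 3 + 1
5 + 2 + 2
5 + 2 + 1 + 1
4 + 4 + 1
4 + 3 + 2
4 + 3 + 1 + 1
4 + 2 + 2 + 1
3 + 3 + 2 + 1
3 + 2 + 2 + 1 + 1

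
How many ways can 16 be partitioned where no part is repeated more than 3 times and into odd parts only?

They are:
15,1
13,3
13,1,1,1
11,5
11,3,1,1
9,7
9,5,1,1
9,3,3,1
7,7,1,1
7,5,3,1
7,3,3,3
7,3,3,1,1,1
5,5,5,1
5,5,3,3
5,5,3,1,1,1
5,3,3,3,1,1

16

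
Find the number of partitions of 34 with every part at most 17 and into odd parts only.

436

Enumerating by decreasing first part gives 436 partitions in all.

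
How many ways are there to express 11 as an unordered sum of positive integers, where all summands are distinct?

The partitions of 11 that satisfy the conditions:
11
10, 1
9, 2
8, 3
8, 2, 1
7, 4
7, 3, 1
6, 5
6, 4, 1
6, 3, 2
5, 4, 2
5, 3, 2, 1

12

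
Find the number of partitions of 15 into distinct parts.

There are too many to list fully; the first 12 (by largest part) are:
15
14, 1
13, 2
12, 3
12, 2, 1
11, 4
11, 3, 1
10, 5
10, 4, 1
10, 3, 2
9, 6
9, 5, 1
…and 15 more, for 27 total.

27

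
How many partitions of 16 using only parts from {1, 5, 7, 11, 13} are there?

Listing the qualifying partitions of 16:
13+1+1+1
11+5
11+1+1+1+1+1
7+7+1+1
7+5+1+1+1+1
7+1+1+1+1+1+1+1+1+1
5+5+5+1
5+5+1+1+1+1+1+1
5+1+1+1+1+1+1+1+1+1+1+1
1+1+1+1+1+1+1+1+1+1+1+1+1+1+1+1
That's 10 in total.

10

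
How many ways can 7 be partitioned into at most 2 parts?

They are:
7
1, 6
2, 5
3, 4

4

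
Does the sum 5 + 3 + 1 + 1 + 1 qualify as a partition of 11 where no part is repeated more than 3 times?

The parts sum to 11, and the condition 'no summand is used more than 3 times' holds.

Yes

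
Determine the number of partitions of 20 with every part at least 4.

They are:
20
16+4
15+5
14+6
13+7
12+8
12+4+4
11+9
11+5+4
10+10
10+6+4
10+5+5
9+7+4
9+6+5
8+8+4
8+7+5
8+6+6
8+4+4+4
7+7+6
7+5+4+4
6+6+4+4
6+5+5+4
5+5+5+5
4+4+4+4+4

24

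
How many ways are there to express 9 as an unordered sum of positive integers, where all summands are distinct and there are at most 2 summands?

Listing the qualifying partitions of 9:
9
1,8
2,7
3,6
4,5
Counting gives 5.

5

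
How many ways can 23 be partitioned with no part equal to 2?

A full systematic count gives 463.

463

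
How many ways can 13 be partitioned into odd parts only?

Enumerating:
13
11 + 1 + 1
9 + 3 + 1
9 + 1 + 1 + 1 + 1
7 + 5 + 1
7 + 3 + 3
7 + 3 + 1 + 1 + 1
7 + 1 + 1 + 1 + 1 + 1 + 1
5 + 5 + 3
5 + 5 + 1 + 1 + 1
5 + 3 + 3 + 1 + 1
5 + 3 + 1 + 1 + 1 + 1 + 1
5 + 1 + 1 + 1 + 1 + 1 + 1 + 1 + 1
3 + 3 + 3 + 3 + 1
3 + 3 + 3 + 1 + 1 + 1 + 1
3 + 3 + 1 + 1 + 1 + 1 + 1 + 1 + 1
3 + 1 + 1 + 1 + 1 + 1 + 1 + 1 + 1 + 1 + 1
1 + 1 + 1 + 1 + 1 + 1 + 1 + 1 + 1 + 1 + 1 + 1 + 1

18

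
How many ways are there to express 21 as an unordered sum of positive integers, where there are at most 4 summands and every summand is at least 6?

9

They are:
21
6+15
7+14
8+13
9+12
10+11
6+6+9
6+7+8
7+7+7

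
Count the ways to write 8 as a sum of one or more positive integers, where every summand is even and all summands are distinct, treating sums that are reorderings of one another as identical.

2

Enumerating:
8
6, 2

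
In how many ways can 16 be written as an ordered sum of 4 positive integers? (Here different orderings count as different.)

455

Equivalently, choose which 3 of the 15 gaps become plus signs: C(15,3) = 455.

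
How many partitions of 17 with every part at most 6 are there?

163

Counting exhaustively, 163 partitions satisfy the conditions.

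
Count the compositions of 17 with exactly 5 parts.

Equivalently, choose which 4 of the 16 gaps become plus signs: C(16,4) = 1820.

1820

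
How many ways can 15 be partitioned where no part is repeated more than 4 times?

127

Direct enumeration gives 127 partitions.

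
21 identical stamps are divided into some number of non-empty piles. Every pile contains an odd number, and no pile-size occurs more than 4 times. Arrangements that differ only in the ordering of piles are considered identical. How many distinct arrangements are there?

41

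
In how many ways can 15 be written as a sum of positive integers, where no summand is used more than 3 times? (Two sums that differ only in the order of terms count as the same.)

105

Enumerating by decreasing first part gives 105 partitions in all.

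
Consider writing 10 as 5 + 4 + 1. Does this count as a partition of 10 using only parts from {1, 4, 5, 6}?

Yes

The parts sum to 10, and the condition 'each summand belongs to {1, 4, 5, 6}' holds.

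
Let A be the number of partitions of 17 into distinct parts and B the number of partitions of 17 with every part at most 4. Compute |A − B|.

Partitions of 17 into distinct parts: 38.
Partitions of 17 with every part at most 4: 72.
|38 − 72| = 34.

34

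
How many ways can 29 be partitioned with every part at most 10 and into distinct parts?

39

There are too many to list fully; the first 12 (by largest part) are:
10,9,8,2
10,9,7,3
10,9,7,2,1
10,9,6,4
10,9,6,3,1
10,9,5,4,1
10,9,5,3,2
10,9,4,3,2,1
10,8,7,4
10,8,7,3,1
10,8,6,5
10,8,6,4,1
…and 27 more, for 39 total.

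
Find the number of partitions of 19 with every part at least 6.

6

Listing the qualifying partitions of 19:
19
13 + 6
12 + 7
11 + 8
10 + 9
7 + 6 + 6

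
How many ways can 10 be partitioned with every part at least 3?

5

The partitions of 10 that satisfy the conditions:
10
3 + 7
4 + 6
5 + 5
3 + 3 + 4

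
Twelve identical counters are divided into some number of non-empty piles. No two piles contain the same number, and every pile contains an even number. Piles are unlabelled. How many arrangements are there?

Listing the qualifying partitions of 12:
12
10, 2
8, 4
6, 4, 2

4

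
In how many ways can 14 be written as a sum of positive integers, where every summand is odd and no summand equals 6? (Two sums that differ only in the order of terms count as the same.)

22

They are:
1 + 13
3 + 11
1 + 1 + 1 + 11
5 + 9
1 + 1 + 3 + 9
1 + 1 + 1 + 1 + 1 + 9
7 + 7
1 + 1 + 5 + 7
1 + 3 + 3 + 7
1 + 1 + 1 + 1 + 3 + 7
1 + 1 + 1 + 1 + 1 + 1 + 1 + 7
1 + 3 + 5 + 5
1 + 1 + 1 + 1 + 5 + 5
3 + 3 + 3 + 5
1 + 1 + 1 + 3 + 3 + 5
1 + 1 + 1 + 1 + 1 + 1 + 3 + 5
1 + 1 + 1 + 1 + 1 + 1 + 1 + 1 + 1 + 5
1 + 1 + 3 + 3 + 3 + 3
1 + 1 + 1 + 1 + 1 + 3 + 3 + 3
1 + 1 + 1 + 1 + 1 + 1 + 1 + 1 + 3 + 3
1 + 1 + 1 + 1 + 1 + 1 + 1 + 1 + 1 + 1 + 1 + 3
1 + 1 + 1 + 1 + 1 + 1 + 1 + 1 + 1 + 1 + 1 + 1 + 1 + 1
Counting gives 22.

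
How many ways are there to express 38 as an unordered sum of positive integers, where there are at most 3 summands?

140

Enumerating by decreasing first part gives 140 partitions in all.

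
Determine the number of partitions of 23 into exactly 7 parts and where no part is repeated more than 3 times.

There are 100 such partitions.

100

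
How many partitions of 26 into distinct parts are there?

165

There are 165 such partitions.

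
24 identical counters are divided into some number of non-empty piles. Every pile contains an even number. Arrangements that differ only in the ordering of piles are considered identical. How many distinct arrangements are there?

77

Enumerating by decreasing first part gives 77 partitions in all.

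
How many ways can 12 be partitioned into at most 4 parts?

34

There are too many to list fully; the first 12 (by largest part) are:
12
1 + 11
2 + 10
1 + 1 + 10
3 + 9
1 + 2 + 9
1 + 1 + 1 + 9
4 + 8
1 + 3 + 8
2 + 2 + 8
1 + 1 + 2 + 8
5 + 7
…and 22 more, for 34 total.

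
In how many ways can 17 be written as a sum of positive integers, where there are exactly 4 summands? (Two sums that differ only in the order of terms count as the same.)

There are too many to list fully; the first 12 (by largest part) are:
14 + 1 + 1 + 1
13 + 2 + 1 + 1
12 + 3 + 1 + 1
12 + 2 + 2 + 1
11 + 4 + 1 + 1
11 + 3 + 2 + 1
11 + 2 + 2 + 2
10 + 5 + 1 + 1
10 + 4 + 2 + 1
10 + 3 + 3 + 1
10 + 3 + 2 + 2
9 + 6 + 1 + 1
…and 27 more, for 39 total.

39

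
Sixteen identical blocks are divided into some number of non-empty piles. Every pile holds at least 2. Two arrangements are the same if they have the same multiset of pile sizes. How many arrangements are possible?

55

A partial list (first 12 by largest part):
16
14, 2
13, 3
12, 4
12, 2, 2
11, 5
11, 3, 2
10, 6
10, 4, 2
10, 3, 3
10, 2, 2, 2
9, 7
…and 43 more, for 55 total.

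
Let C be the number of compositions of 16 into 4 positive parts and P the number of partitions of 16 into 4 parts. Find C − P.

421

Compositions: C(15,3) = 455.
Unordered (partitions into 4 parts): 34.
Difference: 455 − 34 = 421.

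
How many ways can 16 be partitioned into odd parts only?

32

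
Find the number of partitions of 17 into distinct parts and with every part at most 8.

13

Listing the qualifying partitions of 17:
8+7+2
8+6+3
8+6+2+1
8+5+4
8+5+3+1
8+4+3+2
7+6+4
7+6+3+1
7+5+4+1
7+5+3+2
7+4+3+2+1
6+5+4+2
6+5+3+2+1
That's 13 in total.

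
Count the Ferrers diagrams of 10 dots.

42

There are too many to list fully; the first 12 (by largest part) are:
10
9, 1
8, 2
8, 1, 1
7, 3
7, 2, 1
7, 1, 1, 1
6, 4
6, 3, 1
6, 2, 2
6, 2, 1, 1
6, 1, 1, 1, 1
…and 30 more, for 42 total.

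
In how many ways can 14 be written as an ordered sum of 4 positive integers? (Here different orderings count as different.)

Equivalently, choose which 3 of the 13 gaps become plus signs: C(13,3) = 286.

286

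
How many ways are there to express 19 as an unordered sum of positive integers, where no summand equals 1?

105

Counting exhaustively, 105 partitions satisfy the conditions.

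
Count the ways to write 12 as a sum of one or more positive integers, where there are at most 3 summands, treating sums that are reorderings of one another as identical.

Listing the qualifying partitions of 12:
12
11,1
10,2
10,1,1
9,3
9,2,1
8,4
8,3,1
8,2,2
7,5
7,4,1
7,3,2
6,6
6,5,1
6,4,2
6,3,3
5,5,2
5,4,3
4,4,4
That's 19 in total.

19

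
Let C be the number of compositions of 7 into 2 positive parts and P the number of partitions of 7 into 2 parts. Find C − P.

3

Ordered (compositions into 2 parts): C(6,1) = 6.
Partitions of 7 into exactly 2 parts: 3.
Difference: 6 − 3 = 3.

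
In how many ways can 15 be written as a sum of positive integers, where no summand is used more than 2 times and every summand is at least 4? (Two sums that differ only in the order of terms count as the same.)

7

They are:
15
4 + 11
5 + 10
6 + 9
7 + 8
4 + 4 + 7
4 + 5 + 6
Counting gives 7.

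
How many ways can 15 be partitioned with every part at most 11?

169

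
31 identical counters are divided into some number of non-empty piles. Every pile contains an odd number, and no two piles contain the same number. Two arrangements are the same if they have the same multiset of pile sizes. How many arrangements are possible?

Listing the qualifying partitions of 31:
31
27+3+1
25+5+1
23+7+1
23+5+3
21+9+1
21+7+3
19+11+1
19+9+3
19+7+5
17+13+1
17+11+3
17+9+5
15+13+3
15+11+5
15+9+7
15+7+5+3+1
13+11+7
13+9+5+3+1
11+9+7+3+1
That's 20 in total.

20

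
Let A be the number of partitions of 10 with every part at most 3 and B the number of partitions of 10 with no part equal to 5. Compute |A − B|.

21

Partitions of 10 with every part at most 3: 14.
Partitions of 10 with no part equal to 5: 35.
|14 − 35| = 21.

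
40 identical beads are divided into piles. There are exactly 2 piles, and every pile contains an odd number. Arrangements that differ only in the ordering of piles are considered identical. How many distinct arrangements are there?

10

Enumerating:
39,1
37,3
35,5
33,7
31,9
29,11
27,13
25,15
23,17
21,19
That's 10 in total.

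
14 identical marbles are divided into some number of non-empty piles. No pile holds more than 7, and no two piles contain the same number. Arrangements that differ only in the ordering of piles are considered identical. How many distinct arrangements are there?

8

Listing the qualifying partitions of 14:
1,6,7
2,5,7
3,4,7
1,2,4,7
3,5,6
1,2,5,6
1,3,4,6
2,3,4,5
That's 8 in total.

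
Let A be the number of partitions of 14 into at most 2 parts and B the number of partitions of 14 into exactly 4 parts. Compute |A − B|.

15

Partitions of 14 into at most 2 parts: 8.
Partitions of 14 into exactly 4 parts: 23.
|8 − 23| = 15.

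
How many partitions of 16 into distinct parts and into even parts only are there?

The partitions of 16 that satisfy the conditions:
16
14, 2
12, 4
10, 6
10, 4, 2
8, 6, 2

6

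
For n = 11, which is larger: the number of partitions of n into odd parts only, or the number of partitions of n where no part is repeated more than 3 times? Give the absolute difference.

Partitions of 11 into odd parts only: 12.
Partitions of 11 where no part is repeated more than 3 times: 38.
|12 − 38| = 26.

26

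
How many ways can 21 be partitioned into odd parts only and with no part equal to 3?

A partial list (first 12 by largest part):
21
19, 1, 1
17, 1, 1, 1, 1
15, 5, 1
15, 1, 1, 1, 1, 1, 1
13, 7, 1
13, 5, 1, 1, 1
13, 1, 1, 1, 1, 1, 1, 1, 1
11, 9, 1
11, 7, 1, 1, 1
11, 5, 5
11, 5, 1, 1, 1, 1, 1
…and 18 more, for 30 total.

30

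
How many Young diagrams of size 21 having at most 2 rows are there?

Listing the qualifying partitions of 21:
21
20+1
19+2
18+3
17+4
16+5
15+6
14+7
13+8
12+9
11+10

11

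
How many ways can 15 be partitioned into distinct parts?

A partial list (first 12 by largest part):
15
14, 1
13, 2
12, 3
12, 2, 1
11, 4
11, 3, 1
10, 5
10, 4, 1
10, 3, 2
9, 6
9, 5, 1
…and 15 more, for 27 total.

27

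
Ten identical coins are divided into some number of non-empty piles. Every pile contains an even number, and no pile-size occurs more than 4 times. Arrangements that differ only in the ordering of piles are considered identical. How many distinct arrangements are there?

Enumerating:
10
2, 8
4, 6
2, 2, 6
2, 4, 4
2, 2, 2, 4
Counting gives 6.

6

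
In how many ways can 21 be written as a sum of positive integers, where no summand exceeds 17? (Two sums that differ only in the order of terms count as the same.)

Enumerating by decreasing first part gives 785 partitions in all.

785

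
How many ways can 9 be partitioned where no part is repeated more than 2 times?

16

They are:
9
8, 1
7, 2
7, 1, 1
6, 3
6, 2, 1
5, 4
5, 3, 1
5, 2, 2
5, 2, 1, 1
4, 4, 1
4, 3, 2
4, 3, 1, 1
4, 2, 2, 1
3, 3, 2, 1
3, 2, 2, 1, 1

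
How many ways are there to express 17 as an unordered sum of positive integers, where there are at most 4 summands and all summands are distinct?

36

A partial list (first 12 by largest part):
17
16+1
15+2
14+3
14+2+1
13+4
13+3+1
12+5
12+4+1
12+3+2
11+6
11+5+1
…and 24 more, for 36 total.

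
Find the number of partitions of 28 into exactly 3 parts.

65

A partial list (first 12 by largest part):
26 + 1 + 1
25 + 2 + 1
24 + 3 + 1
24 + 2 + 2
23 + 4 + 1
23 + 3 + 2
22 + 5 + 1
22 + 4 + 2
22 + 3 + 3
21 + 6 + 1
21 + 5 + 2
21 + 4 + 3
…and 53 more, for 65 total.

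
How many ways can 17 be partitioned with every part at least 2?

There are too many to list fully; the first 12 (by largest part) are:
17
2 + 15
3 + 14
4 + 13
2 + 2 + 13
5 + 12
2 + 3 + 12
6 + 11
2 + 4 + 11
3 + 3 + 11
2 + 2 + 2 + 11
7 + 10
…and 54 more, for 66 total.

66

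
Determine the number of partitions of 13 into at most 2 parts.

7

Listing the qualifying partitions of 13:
13
12, 1
11, 2
10, 3
9, 4
8, 5
7, 6
Counting gives 7.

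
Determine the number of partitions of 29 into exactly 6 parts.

454

Systematic enumeration (by largest part, then next-largest, …) yields 454.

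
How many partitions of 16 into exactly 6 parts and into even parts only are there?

Listing the qualifying partitions of 16:
6+2+2+2+2+2
4+4+2+2+2+2

2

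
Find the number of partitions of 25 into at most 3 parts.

65

A partial list (first 12 by largest part):
25
24,1
23,2
23,1,1
22,3
22,2,1
21,4
21,3,1
21,2,2
20,5
20,4,1
20,3,2
…and 53 more, for 65 total.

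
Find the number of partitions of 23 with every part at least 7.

8

They are:
23
16, 7
15, 8
14, 9
13, 10
12, 11
9, 7, 7
8, 8, 7
That's 8 in total.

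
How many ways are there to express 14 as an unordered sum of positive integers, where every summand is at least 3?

They are:
14
3+11
4+10
5+9
6+8
3+3+8
7+7
3+4+7
3+5+6
4+4+6
4+5+5
3+3+3+5
3+3+4+4

13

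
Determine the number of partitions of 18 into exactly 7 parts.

49

There are too many to list fully; the first 12 (by largest part) are:
12 + 1 + 1 + 1 + 1 + 1 + 1
11 + 2 + 1 + 1 + 1 + 1 + 1
10 + 3 + 1 + 1 + 1 + 1 + 1
10 + 2 + 2 + 1 + 1 + 1 + 1
9 + 4 + 1 + 1 + 1 + 1 + 1
9 + 3 + 2 + 1 + 1 + 1 + 1
9 + 2 + 2 + 2 + 1 + 1 + 1
8 + 5 + 1 + 1 + 1 + 1 + 1
8 + 4 + 2 + 1 + 1 + 1 + 1
8 + 3 + 3 + 1 + 1 + 1 + 1
8 + 3 + 2 + 2 + 1 + 1 + 1
8 + 2 + 2 + 2 + 2 + 1 + 1
…and 37 more, for 49 total.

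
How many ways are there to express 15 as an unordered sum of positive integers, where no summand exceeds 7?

Enumerating by decreasing first part gives 131 partitions in all.

131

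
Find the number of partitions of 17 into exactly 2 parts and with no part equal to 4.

Enumerating:
1 + 16
2 + 15
3 + 14
5 + 12
6 + 11
7 + 10
8 + 9

7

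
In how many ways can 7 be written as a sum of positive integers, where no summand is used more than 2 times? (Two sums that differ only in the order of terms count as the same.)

9

Listing the qualifying partitions of 7:
7
6 + 1
5 + 2
5 + 1 + 1
4 + 3
4 + 2 + 1
3 + 3 + 1
3 + 2 + 2
3 + 2 + 1 + 1
Counting gives 9.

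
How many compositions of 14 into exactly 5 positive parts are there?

715

Place 4 bars in the 13 internal gaps of a row of 14 dots: C(13,4) = 715.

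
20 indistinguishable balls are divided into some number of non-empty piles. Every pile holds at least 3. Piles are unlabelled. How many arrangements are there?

There are too many to list fully; the first 12 (by largest part) are:
20
17,3
16,4
15,5
14,6
14,3,3
13,7
13,4,3
12,8
12,5,3
12,4,4
11,9
…and 37 more, for 49 total.

49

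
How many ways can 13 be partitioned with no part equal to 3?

59

A partial list (first 12 by largest part):
13
12,1
11,2
11,1,1
10,2,1
10,1,1,1
9,4
9,2,2
9,2,1,1
9,1,1,1,1
8,5
8,4,1
…and 47 more, for 59 total.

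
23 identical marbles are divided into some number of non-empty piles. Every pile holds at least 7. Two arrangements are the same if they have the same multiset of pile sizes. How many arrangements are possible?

8

They are:
23
16,7
15,8
14,9
13,10
12,11
9,7,7
8,8,7
Counting gives 8.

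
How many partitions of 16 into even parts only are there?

They are:
16
14,2
12,4
12,2,2
10,6
10,4,2
10,2,2,2
8,8
8,6,2
8,4,4
8,4,2,2
8,2,2,2,2
6,6,4
6,6,2,2
6,4,4,2
6,4,2,2,2
6,2,2,2,2,2
4,4,4,4
4,4,4,2,2
4,4,2,2,2,2
4,2,2,2,2,2,2
2,2,2,2,2,2,2,2

22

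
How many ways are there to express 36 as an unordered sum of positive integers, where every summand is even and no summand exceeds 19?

There are 318 such partitions.

318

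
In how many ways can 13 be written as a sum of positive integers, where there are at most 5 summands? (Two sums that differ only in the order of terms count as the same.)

57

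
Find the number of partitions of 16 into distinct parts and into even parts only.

6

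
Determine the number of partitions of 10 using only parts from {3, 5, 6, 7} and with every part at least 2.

The partitions of 10 that satisfy the conditions:
3 + 7
5 + 5

2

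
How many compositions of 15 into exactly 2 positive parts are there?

14

By stars and bars with positive parts, the count is C(14,1) = 14.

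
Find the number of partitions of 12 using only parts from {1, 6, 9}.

They are:
9,1,1,1
6,6
6,1,1,1,1,1,1
1,1,1,1,1,1,1,1,1,1,1,1
Counting gives 4.

4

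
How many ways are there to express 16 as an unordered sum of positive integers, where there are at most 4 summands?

A partial list (first 12 by largest part):
16
15,1
14,2
14,1,1
13,3
13,2,1
13,1,1,1
12,4
12,3,1
12,2,2
12,2,1,1
11,5
…and 52 more, for 64 total.

64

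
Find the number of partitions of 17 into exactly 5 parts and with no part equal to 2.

The partitions of 17 that satisfy the conditions:
13+1+1+1+1
11+3+1+1+1
10+4+1+1+1
9+5+1+1+1
9+3+3+1+1
8+6+1+1+1
8+4+3+1+1
7+7+1+1+1
7+5+3+1+1
7+4+4+1+1
7+3+3+3+1
6+6+3+1+1
6+5+4+1+1
6+4+3+3+1
5+5+5+1+1
5+5+3+3+1
5+4+4+3+1
5+3+3+3+3
4+4+4+4+1
4+4+3+3+3
Counting gives 20.

20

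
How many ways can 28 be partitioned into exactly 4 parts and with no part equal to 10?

142

Enumerating by decreasing first part gives 142 partitions in all.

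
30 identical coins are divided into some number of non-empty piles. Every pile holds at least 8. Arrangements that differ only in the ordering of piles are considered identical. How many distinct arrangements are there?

The partitions of 30 that satisfy the conditions:
30
22,8
21,9
20,10
19,11
18,12
17,13
16,14
15,15
14,8,8
13,9,8
12,10,8
12,9,9
11,11,8
11,10,9
10,10,10

16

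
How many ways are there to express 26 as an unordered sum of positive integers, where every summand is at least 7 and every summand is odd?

4

The partitions of 26 that satisfy the conditions:
19,7
17,9
15,11
13,13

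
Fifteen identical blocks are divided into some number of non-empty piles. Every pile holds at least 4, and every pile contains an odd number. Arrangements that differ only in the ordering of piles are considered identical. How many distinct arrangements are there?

The partitions of 15 that satisfy the conditions:
15
5+5+5
Counting gives 2.

2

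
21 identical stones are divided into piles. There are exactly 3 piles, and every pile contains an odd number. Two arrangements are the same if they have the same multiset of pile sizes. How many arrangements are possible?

The partitions of 21 that satisfy the conditions:
19 + 1 + 1
17 + 3 + 1
15 + 5 + 1
15 + 3 + 3
13 + 7 + 1
13 + 5 + 3
11 + 9 + 1
11 + 7 + 3
11 + 5 + 5
9 + 9 + 3
9 + 7 + 5
7 + 7 + 7

12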